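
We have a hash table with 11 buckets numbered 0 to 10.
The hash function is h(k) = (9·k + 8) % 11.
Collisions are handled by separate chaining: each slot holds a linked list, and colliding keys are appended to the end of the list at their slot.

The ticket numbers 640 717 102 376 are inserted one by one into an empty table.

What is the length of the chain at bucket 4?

3

640 -> bucket 4
717 -> bucket 4 (collision)
102 -> bucket 2
376 -> bucket 4 (collision)
Final buckets:
0: -
1: -
2: 102
3: -
4: 640 -> 717 -> 376
5: -
6: -
7: -
8: -
9: -
10: -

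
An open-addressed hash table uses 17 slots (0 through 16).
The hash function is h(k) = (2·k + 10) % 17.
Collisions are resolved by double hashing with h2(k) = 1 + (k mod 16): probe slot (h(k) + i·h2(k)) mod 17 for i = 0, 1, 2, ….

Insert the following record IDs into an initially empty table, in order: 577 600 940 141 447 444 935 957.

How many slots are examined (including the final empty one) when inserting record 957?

4

577: h=8 → slot 8
600: h=3 → slot 3
940: h=3, h2=13, probe 3,16 → slot 16
141: h=3, h2=14, probe 3,0 → slot 0
447: h=3, h2=16, probe 3,2 → slot 2
444: h=14 → slot 14
935: h=10 → slot 10
957: h=3, h2=14, probe 3,0,14,11 → slot 11
Table: [141, —, 447, 600, —, —, —, —, 577, —, 935, 957, —, —, 444, —, 940]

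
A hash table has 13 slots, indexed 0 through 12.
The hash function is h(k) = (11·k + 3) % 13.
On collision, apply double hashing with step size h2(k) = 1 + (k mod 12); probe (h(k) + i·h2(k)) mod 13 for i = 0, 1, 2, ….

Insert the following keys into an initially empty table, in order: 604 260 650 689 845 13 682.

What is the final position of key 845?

2

604: h=4 → slot 4
260: h=3 → slot 3
650: h=3, h2=3, probe 3,6 → slot 6
689: h=3, h2=6, probe 3,9 → slot 9
845: h=3, h2=6, probe 3,9,2 → slot 2
13: h=3, h2=2, probe 3,5 → slot 5
682: h=4, h2=11, probe 4,2,0 → slot 0
Table: [682, ., 845, 260, 604, 13, 650, ., ., 689, ., ., .]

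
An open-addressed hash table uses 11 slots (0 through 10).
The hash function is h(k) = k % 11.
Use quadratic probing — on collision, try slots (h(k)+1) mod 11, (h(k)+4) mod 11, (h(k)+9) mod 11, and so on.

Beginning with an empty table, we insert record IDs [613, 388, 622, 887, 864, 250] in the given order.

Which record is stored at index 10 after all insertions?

613 hashes to 8; slot 8 is free -> place at 8.
388 hashes to 3; slot 3 is free -> place at 3.
622 hashes to 6; slot 6 is free -> place at 6.
887 hashes to 7; slot 7 is free -> place at 7.
864 hashes to 6; 6,7 taken -> place at 10.
250 hashes to 8; 8 taken -> place at 9.
Table: [∅, ∅, ∅, 388, ∅, ∅, 622, 887, 613, 250, 864]

864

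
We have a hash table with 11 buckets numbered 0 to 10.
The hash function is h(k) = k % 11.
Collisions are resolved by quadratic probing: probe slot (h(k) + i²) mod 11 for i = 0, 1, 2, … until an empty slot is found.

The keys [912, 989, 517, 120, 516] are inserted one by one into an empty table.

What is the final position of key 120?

3

Insert 912: h=10, slot 10 empty => index 10.
Insert 989: h=10, slot 10 occupied => index 0.
Insert 517: h=0, slot 0 occupied => index 1.
Insert 120: h=10, slots 10,0 occupied => index 3.
Insert 516: h=10, slots 10,0,3 occupied => index 8.
Table: [989, 517, ∅, 120, ∅, ∅, ∅, ∅, 516, ∅, 912]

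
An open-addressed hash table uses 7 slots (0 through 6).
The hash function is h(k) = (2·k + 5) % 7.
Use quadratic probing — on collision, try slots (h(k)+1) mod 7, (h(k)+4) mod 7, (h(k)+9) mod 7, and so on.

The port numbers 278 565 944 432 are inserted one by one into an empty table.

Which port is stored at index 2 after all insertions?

565

278 hashes to 1; slot 1 is free → place at 1.
565 hashes to 1; 1 taken → place at 2.
944 hashes to 3; slot 3 is free → place at 3.
432 hashes to 1; 1,2 taken → place at 5.
Table: [—, 278, 565, 944, —, 432, —]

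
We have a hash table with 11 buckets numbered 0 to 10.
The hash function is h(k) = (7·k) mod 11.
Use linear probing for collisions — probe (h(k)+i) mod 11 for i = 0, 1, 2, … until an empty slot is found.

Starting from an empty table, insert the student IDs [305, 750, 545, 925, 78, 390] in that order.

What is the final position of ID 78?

Insert 305: h=1, slot 1 empty -> index 1.
Insert 750: h=3, slot 3 empty -> index 3.
Insert 545: h=9, slot 9 empty -> index 9.
Insert 925: h=7, slot 7 empty -> index 7.
Insert 78: h=7, slot 7 occupied -> index 8.
Insert 390: h=2, slot 2 empty -> index 2.
Table: [_, 305, 390, 750, _, _, _, 925, 78, 545, _]

8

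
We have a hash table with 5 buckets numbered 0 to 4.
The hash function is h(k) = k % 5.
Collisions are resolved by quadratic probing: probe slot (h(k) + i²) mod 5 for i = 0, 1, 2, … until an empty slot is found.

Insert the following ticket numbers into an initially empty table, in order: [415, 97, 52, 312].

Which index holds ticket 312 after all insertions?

1

415 hashes to 0; slot 0 is free -> place at 0.
97 hashes to 2; slot 2 is free -> place at 2.
52 hashes to 2; 2 taken -> place at 3.
312 hashes to 2; 2,3 taken -> place at 1.
Table: [415, 312, 97, 52, ∅]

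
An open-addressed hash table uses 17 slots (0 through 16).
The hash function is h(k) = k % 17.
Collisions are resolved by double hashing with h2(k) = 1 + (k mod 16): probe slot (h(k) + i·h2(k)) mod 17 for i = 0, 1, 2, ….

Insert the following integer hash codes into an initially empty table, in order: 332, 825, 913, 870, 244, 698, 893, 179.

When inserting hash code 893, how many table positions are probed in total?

4

Insert 332: h=9, slot 9 empty => index 9.
Insert 825: h=9, h2=10, slot 9 occupied => index 2.
Insert 913: h=12, slot 12 empty => index 12.
Insert 870: h=3, slot 3 empty => index 3.
Insert 244: h=6, slot 6 empty => index 6.
Insert 698: h=1, slot 1 empty => index 1.
Insert 893: h=9, h2=14, slots 9,6,3 occupied => index 0.
Insert 179: h=9, h2=4, slot 9 occupied => index 13.
Table: [893, 698, 825, 870, -, -, 244, -, -, 332, -, -, 913, 179, -, -, -]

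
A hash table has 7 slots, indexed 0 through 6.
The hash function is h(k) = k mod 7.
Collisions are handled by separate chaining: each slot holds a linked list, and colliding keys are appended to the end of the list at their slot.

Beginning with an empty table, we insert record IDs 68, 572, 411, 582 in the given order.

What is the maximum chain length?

68 → bucket 5
572 → bucket 5 (collision)
411 → bucket 5 (collision)
582 → bucket 1
Final buckets:
0: .
1: 582
2: .
3: .
4: .
5: 68 -> 572 -> 411
6: .

3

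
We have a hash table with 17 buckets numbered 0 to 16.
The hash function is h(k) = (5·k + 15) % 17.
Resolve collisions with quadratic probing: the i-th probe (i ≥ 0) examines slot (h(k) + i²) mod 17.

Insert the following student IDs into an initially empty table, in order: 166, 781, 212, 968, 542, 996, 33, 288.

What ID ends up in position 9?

288

166 hashes to 12; slot 12 is free -> place at 12.
781 hashes to 10; slot 10 is free -> place at 10.
212 hashes to 4; slot 4 is free -> place at 4.
968 hashes to 10; 10 taken -> place at 11.
542 hashes to 5; slot 5 is free -> place at 5.
996 hashes to 14; slot 14 is free -> place at 14.
33 hashes to 10; 10,11,14 taken -> place at 2.
288 hashes to 10; 10,11,14,2 taken -> place at 9.
Table: [—, —, 33, —, 212, 542, —, —, —, 288, 781, 968, 166, —, 996, —, —]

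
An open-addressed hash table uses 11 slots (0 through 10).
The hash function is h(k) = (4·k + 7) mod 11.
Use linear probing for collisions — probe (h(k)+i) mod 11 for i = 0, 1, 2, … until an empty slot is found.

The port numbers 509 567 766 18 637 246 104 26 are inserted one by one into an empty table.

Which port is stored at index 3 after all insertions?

509: h=8 => slot 8
567: h=9 => slot 9
766: h=2 => slot 2
18: h=2, probe 2,3 => slot 3
637: h=3, probe 3,4 => slot 4
246: h=1 => slot 1
104: h=5 => slot 5
26: h=1, probe 1,2,3,4,5,6 => slot 6
Table: [∅, 246, 766, 18, 637, 104, 26, ∅, 509, 567, ∅]

18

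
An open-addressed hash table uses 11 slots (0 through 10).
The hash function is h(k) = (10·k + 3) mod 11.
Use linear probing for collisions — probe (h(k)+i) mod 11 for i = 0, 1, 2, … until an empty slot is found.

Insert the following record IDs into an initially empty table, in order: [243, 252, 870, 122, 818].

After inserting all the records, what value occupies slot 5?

122

243: h=2 -> slot 2
252: h=4 -> slot 4
870: h=2, probe 2,3 -> slot 3
122: h=2, probe 2,3,4,5 -> slot 5
818: h=10 -> slot 10
Table: [., ., 243, 870, 252, 122, ., ., ., ., 818]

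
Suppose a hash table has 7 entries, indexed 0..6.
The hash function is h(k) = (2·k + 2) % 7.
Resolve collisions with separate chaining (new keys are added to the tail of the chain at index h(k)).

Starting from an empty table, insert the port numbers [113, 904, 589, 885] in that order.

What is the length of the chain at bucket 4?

3

113 → bucket 4
904 → bucket 4 (collision)
589 → bucket 4 (collision)
885 → bucket 1
Final buckets:
0: ∅
1: 885
2: ∅
3: ∅
4: 113 -> 904 -> 589
5: ∅
6: ∅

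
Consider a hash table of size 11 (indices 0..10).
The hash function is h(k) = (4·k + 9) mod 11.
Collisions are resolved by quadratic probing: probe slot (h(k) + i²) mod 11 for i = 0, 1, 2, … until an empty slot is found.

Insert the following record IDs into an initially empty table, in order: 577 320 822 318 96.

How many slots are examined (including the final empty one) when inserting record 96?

577: h=7 -> slot 7
320: h=2 -> slot 2
822: h=8 -> slot 8
318: h=5 -> slot 5
96: h=8, probe 8,9 -> slot 9
Table: [∅, ∅, 320, ∅, ∅, 318, ∅, 577, 822, 96, ∅]

2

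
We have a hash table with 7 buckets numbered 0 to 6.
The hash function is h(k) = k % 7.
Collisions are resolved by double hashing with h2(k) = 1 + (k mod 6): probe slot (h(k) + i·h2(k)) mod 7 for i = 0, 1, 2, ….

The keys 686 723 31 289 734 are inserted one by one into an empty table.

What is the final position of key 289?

4

Insert 686: h=0, slot 0 empty => index 0.
Insert 723: h=2, slot 2 empty => index 2.
Insert 31: h=3, slot 3 empty => index 3.
Insert 289: h=2, h2=2, slot 2 occupied => index 4.
Insert 734: h=6, slot 6 empty => index 6.
Table: [686, ., 723, 31, 289, ., 734]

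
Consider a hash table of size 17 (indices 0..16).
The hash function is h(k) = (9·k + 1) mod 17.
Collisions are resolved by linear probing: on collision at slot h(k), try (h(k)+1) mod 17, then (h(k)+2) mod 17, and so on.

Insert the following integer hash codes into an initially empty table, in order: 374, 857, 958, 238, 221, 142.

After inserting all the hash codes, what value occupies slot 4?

374: h=1 -> slot 1
857: h=13 -> slot 13
958: h=4 -> slot 4
238: h=1, probe 1,2 -> slot 2
221: h=1, probe 1,2,3 -> slot 3
142: h=4, probe 4,5 -> slot 5
Table: [-, 374, 238, 221, 958, 142, -, -, -, -, -, -, -, 857, -, -, -]

958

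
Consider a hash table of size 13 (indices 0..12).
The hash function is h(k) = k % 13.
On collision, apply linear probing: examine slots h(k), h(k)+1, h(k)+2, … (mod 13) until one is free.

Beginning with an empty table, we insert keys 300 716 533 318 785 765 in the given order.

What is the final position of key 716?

2

Insert 300: h=1, slot 1 empty -> index 1.
Insert 716: h=1, slot 1 occupied -> index 2.
Insert 533: h=0, slot 0 empty -> index 0.
Insert 318: h=6, slot 6 empty -> index 6.
Insert 785: h=5, slot 5 empty -> index 5.
Insert 765: h=11, slot 11 empty -> index 11.
Table: [533, 300, 716, ∅, ∅, 785, 318, ∅, ∅, ∅, ∅, 765, ∅]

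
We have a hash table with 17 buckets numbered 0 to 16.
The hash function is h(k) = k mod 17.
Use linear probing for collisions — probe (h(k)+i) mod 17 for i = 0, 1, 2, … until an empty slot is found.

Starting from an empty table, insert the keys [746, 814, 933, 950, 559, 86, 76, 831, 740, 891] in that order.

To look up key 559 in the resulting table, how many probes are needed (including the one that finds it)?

5

746: h=15 => slot 15
814: h=15, probe 15,16 => slot 16
933: h=15, probe 15,16,0 => slot 0
950: h=15, probe 15,16,0,1 => slot 1
559: h=15, probe 15,16,0,1,2 => slot 2
86: h=1, probe 1,2,3 => slot 3
76: h=8 => slot 8
831: h=15, probe 15,16,0,1,2,3,4 => slot 4
740: h=9 => slot 9
891: h=7 => slot 7
Table: [933, 950, 559, 86, 831, _, _, 891, 76, 740, _, _, _, _, _, 746, 814]
Lookup 559: h=15, probe 15,16,0,1,2 → found at 2.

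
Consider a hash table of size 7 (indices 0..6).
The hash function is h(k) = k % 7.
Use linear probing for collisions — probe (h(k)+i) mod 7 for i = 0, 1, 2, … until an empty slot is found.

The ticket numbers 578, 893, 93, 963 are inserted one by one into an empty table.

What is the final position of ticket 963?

Insert 578: h=4, slot 4 empty → index 4.
Insert 893: h=4, slot 4 occupied → index 5.
Insert 93: h=2, slot 2 empty → index 2.
Insert 963: h=4, slots 4,5 occupied → index 6.
Table: [-, -, 93, -, 578, 893, 963]

6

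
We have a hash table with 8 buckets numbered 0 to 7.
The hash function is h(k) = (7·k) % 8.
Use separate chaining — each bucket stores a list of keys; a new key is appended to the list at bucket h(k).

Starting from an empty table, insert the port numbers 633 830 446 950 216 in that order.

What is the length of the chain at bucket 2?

3

633 → bucket 7
830 → bucket 2
446 → bucket 2 (collision)
950 → bucket 2 (collision)
216 → bucket 0
Final buckets:
0: 216
1: .
2: 830 -> 446 -> 950
3: .
4: .
5: .
6: .
7: 633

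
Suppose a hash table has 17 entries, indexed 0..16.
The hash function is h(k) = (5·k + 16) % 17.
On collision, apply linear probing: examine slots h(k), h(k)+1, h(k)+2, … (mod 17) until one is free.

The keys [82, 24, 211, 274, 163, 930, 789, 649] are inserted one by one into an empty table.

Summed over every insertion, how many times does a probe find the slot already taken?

5

82 hashes to 1; slot 1 is free -> place at 1.
24 hashes to 0; slot 0 is free -> place at 0.
211 hashes to 0; 0,1 taken -> place at 2.
274 hashes to 9; slot 9 is free -> place at 9.
163 hashes to 15; slot 15 is free -> place at 15.
930 hashes to 8; slot 8 is free -> place at 8.
789 hashes to 0; 0,1,2 taken -> place at 3.
649 hashes to 14; slot 14 is free -> place at 14.
Table: [24, 82, 211, 789, ∅, ∅, ∅, ∅, 930, 274, ∅, ∅, ∅, ∅, 649, 163, ∅]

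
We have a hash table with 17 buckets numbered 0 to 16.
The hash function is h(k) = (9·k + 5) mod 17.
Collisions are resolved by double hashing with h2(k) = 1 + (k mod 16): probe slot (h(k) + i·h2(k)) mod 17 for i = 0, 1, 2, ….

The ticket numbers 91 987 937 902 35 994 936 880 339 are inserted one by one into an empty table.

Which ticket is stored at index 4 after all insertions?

Insert 91: h=8, slot 8 empty → index 8.
Insert 987: h=14, slot 14 empty → index 14.
Insert 937: h=6, slot 6 empty → index 6.
Insert 902: h=14, h2=7, slot 14 occupied → index 4.
Insert 35: h=14, h2=4, slot 14 occupied → index 1.
Insert 994: h=9, slot 9 empty → index 9.
Insert 936: h=14, h2=9, slots 14,6 occupied → index 15.
Insert 880: h=3, slot 3 empty → index 3.
Insert 339: h=13, slot 13 empty → index 13.
Table: [—, 35, —, 880, 902, —, 937, —, 91, 994, —, —, —, 339, 987, 936, —]

902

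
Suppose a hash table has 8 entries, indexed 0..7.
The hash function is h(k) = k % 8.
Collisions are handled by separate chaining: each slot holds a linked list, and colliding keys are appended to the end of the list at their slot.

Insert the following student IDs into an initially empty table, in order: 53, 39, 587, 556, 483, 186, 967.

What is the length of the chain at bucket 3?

53 -> bucket 5
39 -> bucket 7
587 -> bucket 3
556 -> bucket 4
483 -> bucket 3 (collision)
186 -> bucket 2
967 -> bucket 7 (collision)
Final buckets:
0: —
1: —
2: 186
3: 587 -> 483
4: 556
5: 53
6: —
7: 39 -> 967

2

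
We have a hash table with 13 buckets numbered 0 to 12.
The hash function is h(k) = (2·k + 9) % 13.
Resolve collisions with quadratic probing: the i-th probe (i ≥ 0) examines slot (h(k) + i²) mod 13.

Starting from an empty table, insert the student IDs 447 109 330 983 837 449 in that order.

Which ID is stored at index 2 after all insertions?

837

Insert 447: h=6, slot 6 empty => index 6.
Insert 109: h=6, slot 6 occupied => index 7.
Insert 330: h=6, slots 6,7 occupied => index 10.
Insert 983: h=12, slot 12 empty => index 12.
Insert 837: h=6, slots 6,7,10 occupied => index 2.
Insert 449: h=10, slot 10 occupied => index 11.
Table: [., ., 837, ., ., ., 447, 109, ., ., 330, 449, 983]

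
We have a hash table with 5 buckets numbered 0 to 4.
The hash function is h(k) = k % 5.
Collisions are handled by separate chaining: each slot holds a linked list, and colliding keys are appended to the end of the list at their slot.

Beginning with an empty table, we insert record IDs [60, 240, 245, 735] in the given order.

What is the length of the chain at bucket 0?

4

60 -> bucket 0
240 -> bucket 0 (collision)
245 -> bucket 0 (collision)
735 -> bucket 0 (collision)
Final buckets:
0: 60 -> 240 -> 245 -> 735
1: _
2: _
3: _
4: _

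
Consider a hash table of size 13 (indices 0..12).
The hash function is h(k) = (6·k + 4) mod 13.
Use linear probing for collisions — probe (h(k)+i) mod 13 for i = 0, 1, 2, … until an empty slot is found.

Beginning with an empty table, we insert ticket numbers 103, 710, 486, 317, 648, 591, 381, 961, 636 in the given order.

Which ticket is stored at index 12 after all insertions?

961

103: h=11 => slot 11
710: h=0 => slot 0
486: h=8 => slot 8
317: h=8, probe 8,9 => slot 9
648: h=5 => slot 5
591: h=1 => slot 1
381: h=2 => slot 2
961: h=11, probe 11,12 => slot 12
636: h=11, probe 11,12,0,1,2,3 => slot 3
Table: [710, 591, 381, 636, _, 648, _, _, 486, 317, _, 103, 961]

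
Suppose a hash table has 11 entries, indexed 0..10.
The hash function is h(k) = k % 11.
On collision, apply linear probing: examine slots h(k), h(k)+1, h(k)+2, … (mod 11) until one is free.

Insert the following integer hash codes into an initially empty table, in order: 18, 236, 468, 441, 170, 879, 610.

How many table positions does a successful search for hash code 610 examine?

5

18: h=7 -> slot 7
236: h=5 -> slot 5
468: h=6 -> slot 6
441: h=1 -> slot 1
170: h=5, probe 5,6,7,8 -> slot 8
879: h=10 -> slot 10
610: h=5, probe 5,6,7,8,9 -> slot 9
Table: [-, 441, -, -, -, 236, 468, 18, 170, 610, 879]
Lookup 610: h=5, probe 5,6,7,8,9 → found at 9.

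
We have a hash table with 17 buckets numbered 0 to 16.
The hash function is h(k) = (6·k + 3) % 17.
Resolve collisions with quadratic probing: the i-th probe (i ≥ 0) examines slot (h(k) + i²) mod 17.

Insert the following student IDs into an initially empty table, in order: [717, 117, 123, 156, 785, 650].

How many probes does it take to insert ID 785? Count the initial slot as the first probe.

4

Insert 717: h=4, slot 4 empty → index 4.
Insert 117: h=8, slot 8 empty → index 8.
Insert 123: h=10, slot 10 empty → index 10.
Insert 156: h=4, slot 4 occupied → index 5.
Insert 785: h=4, slots 4,5,8 occupied → index 13.
Insert 650: h=10, slot 10 occupied → index 11.
Table: [-, -, -, -, 717, 156, -, -, 117, -, 123, 650, -, 785, -, -, -]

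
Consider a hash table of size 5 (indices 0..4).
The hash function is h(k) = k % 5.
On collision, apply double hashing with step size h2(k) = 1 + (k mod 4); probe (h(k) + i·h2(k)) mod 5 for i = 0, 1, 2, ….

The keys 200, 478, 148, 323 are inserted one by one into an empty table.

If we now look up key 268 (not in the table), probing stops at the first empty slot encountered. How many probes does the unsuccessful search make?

200: h=0 → slot 0
478: h=3 → slot 3
148: h=3, h2=1, probe 3,4 → slot 4
323: h=3, h2=4, probe 3,2 → slot 2
Table: [200, —, 323, 478, 148]
Lookup 268: h=3, h2=1, probe 3,4,0,1 → slot 1 empty, not found.

4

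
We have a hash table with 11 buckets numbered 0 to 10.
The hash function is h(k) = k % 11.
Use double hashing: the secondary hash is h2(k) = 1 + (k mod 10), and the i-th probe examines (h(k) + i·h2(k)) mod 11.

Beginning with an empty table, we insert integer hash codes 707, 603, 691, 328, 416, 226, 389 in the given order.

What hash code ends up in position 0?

707: h=3 → slot 3
603: h=9 → slot 9
691: h=9, h2=2, probe 9,0 → slot 0
328: h=9, h2=9, probe 9,7 → slot 7
416: h=9, h2=7, probe 9,5 → slot 5
226: h=6 → slot 6
389: h=4 → slot 4
Table: [691, ∅, ∅, 707, 389, 416, 226, 328, ∅, 603, ∅]

691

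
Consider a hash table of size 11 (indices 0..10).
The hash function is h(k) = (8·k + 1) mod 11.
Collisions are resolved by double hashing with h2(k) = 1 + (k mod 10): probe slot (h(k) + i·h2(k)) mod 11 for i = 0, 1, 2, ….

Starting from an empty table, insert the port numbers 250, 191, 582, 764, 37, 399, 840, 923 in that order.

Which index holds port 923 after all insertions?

250 hashes to 10; slot 10 is free => place at 10.
191 hashes to 0; slot 0 is free => place at 0.
582 hashes to 4; slot 4 is free => place at 4.
764 hashes to 8; slot 8 is free => place at 8.
37 hashes to 0, h2=8; 0,8 taken => place at 5.
399 hashes to 3; slot 3 is free => place at 3.
840 hashes to 0, h2=1; 0 taken => place at 1.
923 hashes to 4, h2=4; 4,8,1,5 taken => place at 9.
Table: [191, 840, -, 399, 582, 37, -, -, 764, 923, 250]

9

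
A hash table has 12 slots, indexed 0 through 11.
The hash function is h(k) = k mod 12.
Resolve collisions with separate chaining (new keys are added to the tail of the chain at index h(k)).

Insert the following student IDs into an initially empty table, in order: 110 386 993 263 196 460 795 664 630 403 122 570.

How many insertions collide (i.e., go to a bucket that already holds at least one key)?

110 → bucket 2
386 → bucket 2 (collision)
993 → bucket 9
263 → bucket 11
196 → bucket 4
460 → bucket 4 (collision)
795 → bucket 3
664 → bucket 4 (collision)
630 → bucket 6
403 → bucket 7
122 → bucket 2 (collision)
570 → bucket 6 (collision)
Final buckets:
0: —
1: —
2: 110 -> 386 -> 122
3: 795
4: 196 -> 460 -> 664
5: —
6: 630 -> 570
7: 403
8: —
9: 993
10: —
11: 263

5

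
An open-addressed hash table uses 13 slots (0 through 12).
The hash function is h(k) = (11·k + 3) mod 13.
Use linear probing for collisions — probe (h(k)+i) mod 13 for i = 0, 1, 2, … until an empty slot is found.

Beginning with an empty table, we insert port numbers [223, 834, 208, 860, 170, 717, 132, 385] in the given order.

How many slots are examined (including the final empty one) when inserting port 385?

7

223: h=12 => slot 12
834: h=12, probe 12,0 => slot 0
208: h=3 => slot 3
860: h=12, probe 12,0,1 => slot 1
170: h=1, probe 1,2 => slot 2
717: h=12, probe 12,0,1,2,3,4 => slot 4
132: h=12, probe 12,0,1,2,3,4,5 => slot 5
385: h=0, probe 0,1,2,3,4,5,6 => slot 6
Table: [834, 860, 170, 208, 717, 132, 385, —, —, —, —, —, 223]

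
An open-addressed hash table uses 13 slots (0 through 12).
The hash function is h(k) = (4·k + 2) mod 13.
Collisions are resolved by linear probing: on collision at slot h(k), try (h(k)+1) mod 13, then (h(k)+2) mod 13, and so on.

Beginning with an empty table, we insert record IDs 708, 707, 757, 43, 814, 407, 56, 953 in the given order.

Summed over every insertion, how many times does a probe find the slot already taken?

708: h=0 -> slot 0
707: h=9 -> slot 9
757: h=1 -> slot 1
43: h=5 -> slot 5
814: h=8 -> slot 8
407: h=5, probe 5,6 -> slot 6
56: h=5, probe 5,6,7 -> slot 7
953: h=5, probe 5,6,7,8,9,10 -> slot 10
Table: [708, 757, -, -, -, 43, 407, 56, 814, 707, 953, -, -]

8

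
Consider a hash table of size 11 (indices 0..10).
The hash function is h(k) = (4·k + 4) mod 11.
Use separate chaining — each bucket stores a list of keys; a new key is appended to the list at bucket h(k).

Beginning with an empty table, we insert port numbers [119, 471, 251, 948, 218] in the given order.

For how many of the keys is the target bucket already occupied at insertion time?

Insert 119: h=7, bucket 7 empty → new chain.
Insert 471: h=7, bucket 7 nonempty → append to chain.
Insert 251: h=7, bucket 7 nonempty → append to chain.
Insert 948: h=1, bucket 1 empty → new chain.
Insert 218: h=7, bucket 7 nonempty → append to chain.
Final buckets:
0: -
1: 948
2: -
3: -
4: -
5: -
6: -
7: 119 -> 471 -> 251 -> 218
8: -
9: -
10: -

3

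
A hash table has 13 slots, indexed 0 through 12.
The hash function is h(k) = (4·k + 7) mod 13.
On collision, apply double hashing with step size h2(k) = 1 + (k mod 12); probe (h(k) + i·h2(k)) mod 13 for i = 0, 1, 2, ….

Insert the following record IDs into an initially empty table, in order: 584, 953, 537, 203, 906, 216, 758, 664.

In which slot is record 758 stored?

584: h=3 => slot 3
953: h=10 => slot 10
537: h=10, h2=10, probe 10,7 => slot 7
203: h=0 => slot 0
906: h=4 => slot 4
216: h=0, h2=1, probe 0,1 => slot 1
758: h=10, h2=3, probe 10,0,3,6 => slot 6
664: h=11 => slot 11
Table: [203, 216, -, 584, 906, -, 758, 537, -, -, 953, 664, -]

6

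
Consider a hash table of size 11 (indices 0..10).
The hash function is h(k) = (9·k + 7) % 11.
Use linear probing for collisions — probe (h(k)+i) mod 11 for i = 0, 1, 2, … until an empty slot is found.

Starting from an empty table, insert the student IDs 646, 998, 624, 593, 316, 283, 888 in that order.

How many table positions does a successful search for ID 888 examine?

6

Insert 646: h=2, slot 2 empty => index 2.
Insert 998: h=2, slot 2 occupied => index 3.
Insert 624: h=2, slots 2,3 occupied => index 4.
Insert 593: h=9, slot 9 empty => index 9.
Insert 316: h=2, slots 2,3,4 occupied => index 5.
Insert 283: h=2, slots 2,3,4,5 occupied => index 6.
Insert 888: h=2, slots 2,3,4,5,6 occupied => index 7.
Table: [—, —, 646, 998, 624, 316, 283, 888, —, 593, —]
Lookup 888: h=2, probe 2,3,4,5,6,7 → found at 7.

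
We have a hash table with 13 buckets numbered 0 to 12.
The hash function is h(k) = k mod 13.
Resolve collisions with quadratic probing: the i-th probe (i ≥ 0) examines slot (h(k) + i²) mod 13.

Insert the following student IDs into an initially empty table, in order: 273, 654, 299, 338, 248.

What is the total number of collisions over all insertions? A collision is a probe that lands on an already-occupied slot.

5

Insert 273: h=0, slot 0 empty -> index 0.
Insert 654: h=4, slot 4 empty -> index 4.
Insert 299: h=0, slot 0 occupied -> index 1.
Insert 338: h=0, slots 0,1,4 occupied -> index 9.
Insert 248: h=1, slot 1 occupied -> index 2.
Table: [273, 299, 248, _, 654, _, _, _, _, 338, _, _, _]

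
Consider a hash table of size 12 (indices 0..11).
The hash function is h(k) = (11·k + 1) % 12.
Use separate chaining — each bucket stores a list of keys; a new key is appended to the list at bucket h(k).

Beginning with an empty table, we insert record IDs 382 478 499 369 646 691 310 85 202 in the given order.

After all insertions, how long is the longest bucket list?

Insert 382: h=3, bucket 3 empty → new chain.
Insert 478: h=3, bucket 3 nonempty → append to chain.
Insert 499: h=6, bucket 6 empty → new chain.
Insert 369: h=4, bucket 4 empty → new chain.
Insert 646: h=3, bucket 3 nonempty → append to chain.
Insert 691: h=6, bucket 6 nonempty → append to chain.
Insert 310: h=3, bucket 3 nonempty → append to chain.
Insert 85: h=0, bucket 0 empty → new chain.
Insert 202: h=3, bucket 3 nonempty → append to chain.
Final buckets:
0: 85
1: -
2: -
3: 382 -> 478 -> 646 -> 310 -> 202
4: 369
5: -
6: 499 -> 691
7: -
8: -
9: -
10: -
11: -

5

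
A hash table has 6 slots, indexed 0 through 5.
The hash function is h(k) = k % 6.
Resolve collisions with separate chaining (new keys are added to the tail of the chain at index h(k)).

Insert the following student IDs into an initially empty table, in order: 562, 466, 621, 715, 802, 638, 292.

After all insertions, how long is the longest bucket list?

562 -> bucket 4
466 -> bucket 4 (collision)
621 -> bucket 3
715 -> bucket 1
802 -> bucket 4 (collision)
638 -> bucket 2
292 -> bucket 4 (collision)
Final buckets:
0: .
1: 715
2: 638
3: 621
4: 562 -> 466 -> 802 -> 292
5: .

4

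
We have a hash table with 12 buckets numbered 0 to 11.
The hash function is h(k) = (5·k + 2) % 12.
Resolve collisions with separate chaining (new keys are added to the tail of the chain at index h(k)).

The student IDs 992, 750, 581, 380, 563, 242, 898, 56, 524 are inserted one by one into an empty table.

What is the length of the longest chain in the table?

992 -> bucket 6
750 -> bucket 8
581 -> bucket 3
380 -> bucket 6 (collision)
563 -> bucket 9
242 -> bucket 0
898 -> bucket 4
56 -> bucket 6 (collision)
524 -> bucket 6 (collision)
Final buckets:
0: 242
1: _
2: _
3: 581
4: 898
5: _
6: 992 -> 380 -> 56 -> 524
7: _
8: 750
9: 563
10: _
11: _

4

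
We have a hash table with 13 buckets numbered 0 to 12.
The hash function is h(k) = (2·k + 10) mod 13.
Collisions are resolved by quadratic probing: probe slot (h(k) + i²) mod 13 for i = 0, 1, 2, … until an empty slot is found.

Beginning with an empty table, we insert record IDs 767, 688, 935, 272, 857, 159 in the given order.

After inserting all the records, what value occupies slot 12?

272

767 hashes to 10; slot 10 is free → place at 10.
688 hashes to 8; slot 8 is free → place at 8.
935 hashes to 8; 8 taken → place at 9.
272 hashes to 8; 8,9 taken → place at 12.
857 hashes to 8; 8,9,12 taken → place at 4.
159 hashes to 3; slot 3 is free → place at 3.
Table: [., ., ., 159, 857, ., ., ., 688, 935, 767, ., 272]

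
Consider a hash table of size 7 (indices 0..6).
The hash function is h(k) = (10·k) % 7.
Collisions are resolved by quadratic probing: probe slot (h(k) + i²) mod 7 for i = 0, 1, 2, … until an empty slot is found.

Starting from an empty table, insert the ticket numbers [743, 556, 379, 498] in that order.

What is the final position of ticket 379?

4

743: h=3 -> slot 3
556: h=2 -> slot 2
379: h=3, probe 3,4 -> slot 4
498: h=3, probe 3,4,0 -> slot 0
Table: [498, ., 556, 743, 379, ., .]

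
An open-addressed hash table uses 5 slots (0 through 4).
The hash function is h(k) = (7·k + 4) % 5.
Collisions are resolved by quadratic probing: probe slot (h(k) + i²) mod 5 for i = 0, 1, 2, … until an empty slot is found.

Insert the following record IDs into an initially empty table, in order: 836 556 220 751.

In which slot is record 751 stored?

0

836 hashes to 1; slot 1 is free → place at 1.
556 hashes to 1; 1 taken → place at 2.
220 hashes to 4; slot 4 is free → place at 4.
751 hashes to 1; 1,2 taken → place at 0.
Table: [751, 836, 556, ., 220]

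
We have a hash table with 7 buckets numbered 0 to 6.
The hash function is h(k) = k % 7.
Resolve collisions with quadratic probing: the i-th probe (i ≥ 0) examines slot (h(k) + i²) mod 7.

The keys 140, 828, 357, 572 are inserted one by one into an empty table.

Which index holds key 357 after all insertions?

1

Insert 140: h=0, slot 0 empty -> index 0.
Insert 828: h=2, slot 2 empty -> index 2.
Insert 357: h=0, slot 0 occupied -> index 1.
Insert 572: h=5, slot 5 empty -> index 5.
Table: [140, 357, 828, ., ., 572, .]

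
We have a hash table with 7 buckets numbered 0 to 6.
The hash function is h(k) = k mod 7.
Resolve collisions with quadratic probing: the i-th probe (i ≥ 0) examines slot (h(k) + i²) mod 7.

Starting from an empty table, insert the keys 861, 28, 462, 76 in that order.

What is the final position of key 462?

Insert 861: h=0, slot 0 empty => index 0.
Insert 28: h=0, slot 0 occupied => index 1.
Insert 462: h=0, slots 0,1 occupied => index 4.
Insert 76: h=6, slot 6 empty => index 6.
Table: [861, 28, _, _, 462, _, 76]

4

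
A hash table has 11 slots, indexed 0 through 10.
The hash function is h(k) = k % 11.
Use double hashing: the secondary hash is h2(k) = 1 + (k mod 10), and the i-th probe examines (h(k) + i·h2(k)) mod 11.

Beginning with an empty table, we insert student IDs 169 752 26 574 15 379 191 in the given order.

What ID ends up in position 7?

169 hashes to 4; slot 4 is free -> place at 4.
752 hashes to 4, h2=3; 4 taken -> place at 7.
26 hashes to 4, h2=7; 4 taken -> place at 0.
574 hashes to 2; slot 2 is free -> place at 2.
15 hashes to 4, h2=6; 4 taken -> place at 10.
379 hashes to 5; slot 5 is free -> place at 5.
191 hashes to 4, h2=2; 4 taken -> place at 6.
Table: [26, -, 574, -, 169, 379, 191, 752, -, -, 15]

752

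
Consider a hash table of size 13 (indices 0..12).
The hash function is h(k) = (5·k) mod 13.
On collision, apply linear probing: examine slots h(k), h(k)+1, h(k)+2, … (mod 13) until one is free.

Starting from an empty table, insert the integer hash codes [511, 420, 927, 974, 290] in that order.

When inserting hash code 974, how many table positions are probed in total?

3

511 hashes to 7; slot 7 is free -> place at 7.
420 hashes to 7; 7 taken -> place at 8.
927 hashes to 7; 7,8 taken -> place at 9.
974 hashes to 8; 8,9 taken -> place at 10.
290 hashes to 7; 7,8,9,10 taken -> place at 11.
Table: [∅, ∅, ∅, ∅, ∅, ∅, ∅, 511, 420, 927, 974, 290, ∅]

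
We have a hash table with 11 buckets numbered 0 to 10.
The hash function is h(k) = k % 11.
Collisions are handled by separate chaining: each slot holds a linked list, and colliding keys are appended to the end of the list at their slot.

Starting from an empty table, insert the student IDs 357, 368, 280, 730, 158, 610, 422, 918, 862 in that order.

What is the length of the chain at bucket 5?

Insert 357: h=5, bucket 5 empty → new chain.
Insert 368: h=5, bucket 5 nonempty → append to chain.
Insert 280: h=5, bucket 5 nonempty → append to chain.
Insert 730: h=4, bucket 4 empty → new chain.
Insert 158: h=4, bucket 4 nonempty → append to chain.
Insert 610: h=5, bucket 5 nonempty → append to chain.
Insert 422: h=4, bucket 4 nonempty → append to chain.
Insert 918: h=5, bucket 5 nonempty → append to chain.
Insert 862: h=4, bucket 4 nonempty → append to chain.
Final buckets:
0: —
1: —
2: —
3: —
4: 730 -> 158 -> 422 -> 862
5: 357 -> 368 -> 280 -> 610 -> 918
6: —
7: —
8: —
9: —
10: —

5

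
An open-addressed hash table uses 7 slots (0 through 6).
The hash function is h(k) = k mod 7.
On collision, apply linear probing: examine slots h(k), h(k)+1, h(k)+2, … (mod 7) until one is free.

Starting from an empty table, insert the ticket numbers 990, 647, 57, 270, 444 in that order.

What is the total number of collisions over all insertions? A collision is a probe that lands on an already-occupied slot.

5

990 hashes to 3; slot 3 is free -> place at 3.
647 hashes to 3; 3 taken -> place at 4.
57 hashes to 1; slot 1 is free -> place at 1.
270 hashes to 4; 4 taken -> place at 5.
444 hashes to 3; 3,4,5 taken -> place at 6.
Table: [-, 57, -, 990, 647, 270, 444]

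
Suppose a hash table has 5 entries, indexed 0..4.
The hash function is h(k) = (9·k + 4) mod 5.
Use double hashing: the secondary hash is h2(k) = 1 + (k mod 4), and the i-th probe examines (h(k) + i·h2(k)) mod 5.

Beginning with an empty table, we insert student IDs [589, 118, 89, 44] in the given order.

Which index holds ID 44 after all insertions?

3

589 hashes to 0; slot 0 is free -> place at 0.
118 hashes to 1; slot 1 is free -> place at 1.
89 hashes to 0, h2=2; 0 taken -> place at 2.
44 hashes to 0, h2=1; 0,1,2 taken -> place at 3.
Table: [589, 118, 89, 44, ∅]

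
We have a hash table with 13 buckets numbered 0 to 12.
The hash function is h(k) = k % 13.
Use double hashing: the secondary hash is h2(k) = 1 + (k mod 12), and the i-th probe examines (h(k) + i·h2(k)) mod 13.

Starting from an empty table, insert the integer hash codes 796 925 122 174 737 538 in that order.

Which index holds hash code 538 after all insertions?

Insert 796: h=3, slot 3 empty → index 3.
Insert 925: h=2, slot 2 empty → index 2.
Insert 122: h=5, slot 5 empty → index 5.
Insert 174: h=5, h2=7, slot 5 occupied → index 12.
Insert 737: h=9, slot 9 empty → index 9.
Insert 538: h=5, h2=11, slots 5,3 occupied → index 1.
Table: [∅, 538, 925, 796, ∅, 122, ∅, ∅, ∅, 737, ∅, ∅, 174]

1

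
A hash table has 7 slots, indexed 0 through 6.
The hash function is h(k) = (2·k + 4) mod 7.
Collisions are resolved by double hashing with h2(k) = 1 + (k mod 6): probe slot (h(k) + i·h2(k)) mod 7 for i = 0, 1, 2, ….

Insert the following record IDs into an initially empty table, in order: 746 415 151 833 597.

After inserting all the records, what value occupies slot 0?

151

746 hashes to 5; slot 5 is free => place at 5.
415 hashes to 1; slot 1 is free => place at 1.
151 hashes to 5, h2=2; 5 taken => place at 0.
833 hashes to 4; slot 4 is free => place at 4.
597 hashes to 1, h2=4; 1,5 taken => place at 2.
Table: [151, 415, 597, —, 833, 746, —]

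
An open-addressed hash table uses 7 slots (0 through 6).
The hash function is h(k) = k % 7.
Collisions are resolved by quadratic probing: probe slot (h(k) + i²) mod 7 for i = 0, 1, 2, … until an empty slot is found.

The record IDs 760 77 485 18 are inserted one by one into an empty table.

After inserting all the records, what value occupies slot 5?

760 hashes to 4; slot 4 is free -> place at 4.
77 hashes to 0; slot 0 is free -> place at 0.
485 hashes to 2; slot 2 is free -> place at 2.
18 hashes to 4; 4 taken -> place at 5.
Table: [77, ∅, 485, ∅, 760, 18, ∅]

18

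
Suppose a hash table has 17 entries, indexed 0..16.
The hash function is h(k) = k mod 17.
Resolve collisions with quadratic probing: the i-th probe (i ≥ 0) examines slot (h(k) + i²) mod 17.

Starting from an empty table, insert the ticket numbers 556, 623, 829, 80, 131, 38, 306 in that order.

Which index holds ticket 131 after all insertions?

4

Insert 556: h=12, slot 12 empty → index 12.
Insert 623: h=11, slot 11 empty → index 11.
Insert 829: h=13, slot 13 empty → index 13.
Insert 80: h=12, slots 12,13 occupied → index 16.
Insert 131: h=12, slots 12,13,16 occupied → index 4.
Insert 38: h=4, slot 4 occupied → index 5.
Insert 306: h=0, slot 0 empty → index 0.
Table: [306, _, _, _, 131, 38, _, _, _, _, _, 623, 556, 829, _, _, 80]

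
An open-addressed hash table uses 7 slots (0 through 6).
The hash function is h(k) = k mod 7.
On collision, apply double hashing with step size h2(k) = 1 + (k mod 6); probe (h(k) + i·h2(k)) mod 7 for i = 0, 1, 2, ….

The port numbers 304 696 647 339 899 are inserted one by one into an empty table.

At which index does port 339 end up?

0

304 hashes to 3; slot 3 is free -> place at 3.
696 hashes to 3, h2=1; 3 taken -> place at 4.
647 hashes to 3, h2=6; 3 taken -> place at 2.
339 hashes to 3, h2=4; 3 taken -> place at 0.
899 hashes to 3, h2=6; 3,2 taken -> place at 1.
Table: [339, 899, 647, 304, 696, ., .]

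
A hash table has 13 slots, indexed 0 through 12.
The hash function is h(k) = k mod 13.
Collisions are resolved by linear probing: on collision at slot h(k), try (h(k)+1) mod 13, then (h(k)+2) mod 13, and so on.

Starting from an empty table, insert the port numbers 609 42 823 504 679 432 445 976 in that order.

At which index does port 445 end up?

7

609 hashes to 11; slot 11 is free → place at 11.
42 hashes to 3; slot 3 is free → place at 3.
823 hashes to 4; slot 4 is free → place at 4.
504 hashes to 10; slot 10 is free → place at 10.
679 hashes to 3; 3,4 taken → place at 5.
432 hashes to 3; 3,4,5 taken → place at 6.
445 hashes to 3; 3,4,5,6 taken → place at 7.
976 hashes to 1; slot 1 is free → place at 1.
Table: [., 976, ., 42, 823, 679, 432, 445, ., ., 504, 609, .]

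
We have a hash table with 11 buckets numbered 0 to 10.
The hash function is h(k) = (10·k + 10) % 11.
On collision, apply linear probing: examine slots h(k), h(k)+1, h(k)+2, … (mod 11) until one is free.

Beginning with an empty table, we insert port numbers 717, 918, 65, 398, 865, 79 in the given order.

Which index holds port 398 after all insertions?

717: h=8 → slot 8
918: h=5 → slot 5
65: h=0 → slot 0
398: h=8, probe 8,9 → slot 9
865: h=3 → slot 3
79: h=8, probe 8,9,10 → slot 10
Table: [65, _, _, 865, _, 918, _, _, 717, 398, 79]

9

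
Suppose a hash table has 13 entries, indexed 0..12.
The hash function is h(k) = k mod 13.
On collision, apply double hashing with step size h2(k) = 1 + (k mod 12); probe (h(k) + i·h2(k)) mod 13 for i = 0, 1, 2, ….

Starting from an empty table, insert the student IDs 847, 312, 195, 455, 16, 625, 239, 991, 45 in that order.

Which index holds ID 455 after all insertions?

12

Insert 847: h=2, slot 2 empty => index 2.
Insert 312: h=0, slot 0 empty => index 0.
Insert 195: h=0, h2=4, slot 0 occupied => index 4.
Insert 455: h=0, h2=12, slot 0 occupied => index 12.
Insert 16: h=3, slot 3 empty => index 3.
Insert 625: h=1, slot 1 empty => index 1.
Insert 239: h=5, slot 5 empty => index 5.
Insert 991: h=3, h2=8, slot 3 occupied => index 11.
Insert 45: h=6, slot 6 empty => index 6.
Table: [312, 625, 847, 16, 195, 239, 45, -, -, -, -, 991, 455]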